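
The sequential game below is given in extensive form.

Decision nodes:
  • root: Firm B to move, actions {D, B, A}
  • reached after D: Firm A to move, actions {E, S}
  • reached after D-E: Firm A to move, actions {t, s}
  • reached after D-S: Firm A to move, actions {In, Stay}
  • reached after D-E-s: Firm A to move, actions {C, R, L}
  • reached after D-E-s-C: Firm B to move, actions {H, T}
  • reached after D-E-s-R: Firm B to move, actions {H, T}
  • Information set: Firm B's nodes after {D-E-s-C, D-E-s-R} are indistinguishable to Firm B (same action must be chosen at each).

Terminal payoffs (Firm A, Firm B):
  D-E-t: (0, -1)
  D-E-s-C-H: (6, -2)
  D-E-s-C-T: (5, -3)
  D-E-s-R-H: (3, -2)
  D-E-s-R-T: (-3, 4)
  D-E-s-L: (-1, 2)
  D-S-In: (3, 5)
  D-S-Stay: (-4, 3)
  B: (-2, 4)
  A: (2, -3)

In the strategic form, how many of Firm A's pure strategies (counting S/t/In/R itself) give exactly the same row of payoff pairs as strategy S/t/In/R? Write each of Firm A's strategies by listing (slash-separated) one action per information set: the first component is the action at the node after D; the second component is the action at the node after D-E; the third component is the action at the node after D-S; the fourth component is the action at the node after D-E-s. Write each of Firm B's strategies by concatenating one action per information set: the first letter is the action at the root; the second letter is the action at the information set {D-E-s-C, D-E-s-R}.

Row for S/t/In/R (columns DH, DT, BH, BT, AH, AT): (3,5) (3,5) (-2,4) (-2,4) (2,-3) (2,-3).
Under S/t/In/R, Firm A's choice at the node after D-E and at the node after D-E-s can never be reached regardless of what Firm B does, so varying those choices leaves every outcome unchanged.
Holding the reachable choices fixed and varying the unreachable ones freely already gives 2 × 3 = 6 equivalent strategies.
No other strategy reproduces this row, so those 6 are the full class: S/t/In/C, S/t/In/R, S/t/In/L, S/s/In/C, S/s/In/R, S/s/In/L.

6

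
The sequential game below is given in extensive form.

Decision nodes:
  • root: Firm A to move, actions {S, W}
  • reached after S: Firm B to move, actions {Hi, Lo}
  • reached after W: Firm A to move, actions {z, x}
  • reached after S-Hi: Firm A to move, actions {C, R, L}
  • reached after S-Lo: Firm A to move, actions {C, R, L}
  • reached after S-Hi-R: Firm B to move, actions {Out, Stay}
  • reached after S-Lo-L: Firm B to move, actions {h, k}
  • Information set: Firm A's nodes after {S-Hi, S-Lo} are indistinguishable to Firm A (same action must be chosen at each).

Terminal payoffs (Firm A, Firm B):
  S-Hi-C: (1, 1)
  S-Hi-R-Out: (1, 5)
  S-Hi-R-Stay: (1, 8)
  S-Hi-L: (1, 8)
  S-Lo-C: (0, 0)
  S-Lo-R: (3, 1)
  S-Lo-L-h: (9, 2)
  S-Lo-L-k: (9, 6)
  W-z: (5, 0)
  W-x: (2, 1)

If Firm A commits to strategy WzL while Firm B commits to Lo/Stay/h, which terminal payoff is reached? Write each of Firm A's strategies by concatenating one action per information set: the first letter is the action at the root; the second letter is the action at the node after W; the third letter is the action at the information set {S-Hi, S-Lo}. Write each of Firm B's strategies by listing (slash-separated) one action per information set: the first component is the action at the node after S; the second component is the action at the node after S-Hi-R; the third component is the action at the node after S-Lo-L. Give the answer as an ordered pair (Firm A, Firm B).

(5, 0)

Trace the play path from the root:
  Firm A plays W
  Firm A plays z at [W]
→ terminal payoff (5, 0).
(Firm A's choice at the information set {S-Hi, S-Lo} is never reached on this path, so it doesn't affect the outcome.)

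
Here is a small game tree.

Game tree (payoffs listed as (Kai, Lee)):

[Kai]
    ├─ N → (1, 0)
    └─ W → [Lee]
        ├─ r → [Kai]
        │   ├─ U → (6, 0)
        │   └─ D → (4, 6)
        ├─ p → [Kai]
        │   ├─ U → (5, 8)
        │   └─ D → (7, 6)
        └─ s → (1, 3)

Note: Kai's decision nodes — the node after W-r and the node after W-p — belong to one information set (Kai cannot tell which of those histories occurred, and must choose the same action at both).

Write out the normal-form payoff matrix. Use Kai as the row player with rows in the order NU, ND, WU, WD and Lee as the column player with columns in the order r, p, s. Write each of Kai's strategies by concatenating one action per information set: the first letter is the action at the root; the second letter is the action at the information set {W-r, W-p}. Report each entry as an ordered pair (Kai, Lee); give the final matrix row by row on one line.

NU: (1,0) (1,0) (1,0) | ND: (1,0) (1,0) (1,0) | WU: (6,0) (5,8) (1,3) | WD: (4,6) (7,6) (1,3)

            r        p        s
  NU    (1,0)    (1,0)    (1,0)
  ND    (1,0)    (1,0)    (1,0)
  WU    (6,0)    (5,8)    (1,3)
  WD    (4,6)    (7,6)    (1,3)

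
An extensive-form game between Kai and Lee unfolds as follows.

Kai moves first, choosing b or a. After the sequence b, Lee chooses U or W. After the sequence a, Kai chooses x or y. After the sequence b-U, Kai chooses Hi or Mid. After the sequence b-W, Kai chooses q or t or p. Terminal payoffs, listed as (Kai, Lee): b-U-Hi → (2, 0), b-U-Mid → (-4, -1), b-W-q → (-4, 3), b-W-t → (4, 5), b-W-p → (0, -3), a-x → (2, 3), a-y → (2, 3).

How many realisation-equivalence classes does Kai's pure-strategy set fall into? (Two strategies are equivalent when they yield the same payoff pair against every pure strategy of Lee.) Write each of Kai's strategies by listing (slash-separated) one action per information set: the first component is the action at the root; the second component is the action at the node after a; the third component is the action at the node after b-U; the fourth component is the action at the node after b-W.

7

Kai has 24 pure strategies: b/x/Hi/q, b/x/Hi/t, b/x/Hi/p, b/x/Mid/q, b/x/Mid/t, b/x/Mid/p, b/y/Hi/q, b/y/Hi/t, b/y/Hi/p, b/y/Mid/q, b/y/Mid/t, b/y/Mid/p, a/x/Hi/q, a/x/Hi/t, a/x/Hi/p, a/x/Mid/q, a/x/Mid/t, a/x/Mid/p, a/y/Hi/q, a/y/Hi/t, a/y/Hi/p, a/y/Mid/q, a/y/Mid/t, a/y/Mid/p. Columns: U, W.
{b/x/Hi/q, b/y/Hi/q} → row (2,0) (-4,3)
{b/x/Hi/t, b/y/Hi/t} → row (2,0) (4,5)
{b/x/Hi/p, b/y/Hi/p} → row (2,0) (0,-3)
{b/x/Mid/q, b/y/Mid/q} → row (-4,-1) (-4,3)
{b/x/Mid/t, b/y/Mid/t} → row (-4,-1) (4,5)
{b/x/Mid/p, b/y/Mid/p} → row (-4,-1) (0,-3)
{a/x/Hi/q, a/x/Hi/t, a/x/Hi/p, a/x/Mid/q, a/x/Mid/t, a/x/Mid/p, a/y/Hi/q, a/y/Hi/t, a/y/Hi/p, a/y/Mid/q, a/y/Mid/t, a/y/Mid/p} → row (2,3) (2,3)
That's 7 distinct rows out of 24 strategies.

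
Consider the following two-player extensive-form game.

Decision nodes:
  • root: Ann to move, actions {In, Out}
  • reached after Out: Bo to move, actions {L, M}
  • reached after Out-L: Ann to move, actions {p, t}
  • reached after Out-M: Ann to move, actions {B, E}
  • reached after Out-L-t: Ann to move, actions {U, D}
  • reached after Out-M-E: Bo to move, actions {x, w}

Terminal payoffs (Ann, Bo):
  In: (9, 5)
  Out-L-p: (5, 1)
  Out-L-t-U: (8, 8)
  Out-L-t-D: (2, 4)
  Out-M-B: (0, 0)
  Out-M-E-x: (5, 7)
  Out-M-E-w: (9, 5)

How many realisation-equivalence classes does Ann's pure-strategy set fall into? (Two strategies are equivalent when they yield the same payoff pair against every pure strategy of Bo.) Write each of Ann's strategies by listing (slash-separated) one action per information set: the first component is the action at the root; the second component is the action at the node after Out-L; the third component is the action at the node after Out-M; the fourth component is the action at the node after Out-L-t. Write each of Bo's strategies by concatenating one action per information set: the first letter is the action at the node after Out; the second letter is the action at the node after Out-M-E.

7

Ann has 16 pure strategies: In/p/B/U, In/p/B/D, In/p/E/U, In/p/E/D, In/t/B/U, In/t/B/D, In/t/E/U, In/t/E/D, Out/p/B/U, Out/p/B/D, Out/p/E/U, Out/p/E/D, Out/t/B/U, Out/t/B/D, Out/t/E/U, Out/t/E/D. Columns: Lx, Lw, Mx, Mw.
{In/p/B/U, In/p/B/D, In/p/E/U, In/p/E/D, In/t/B/U, In/t/B/D, In/t/E/U, In/t/E/D} → row (9,5) (9,5) (9,5) (9,5)
{Out/p/B/U, Out/p/B/D} → row (5,1) (5,1) (0,0) (0,0)
{Out/p/E/U, Out/p/E/D} → row (5,1) (5,1) (5,7) (9,5)
{Out/t/B/U} → row (8,8) (8,8) (0,0) (0,0)
{Out/t/B/D} → row (2,4) (2,4) (0,0) (0,0)
{Out/t/E/U} → row (8,8) (8,8) (5,7) (9,5)
{Out/t/E/D} → row (2,4) (2,4) (5,7) (9,5)
That's 7 distinct rows out of 16 strategies.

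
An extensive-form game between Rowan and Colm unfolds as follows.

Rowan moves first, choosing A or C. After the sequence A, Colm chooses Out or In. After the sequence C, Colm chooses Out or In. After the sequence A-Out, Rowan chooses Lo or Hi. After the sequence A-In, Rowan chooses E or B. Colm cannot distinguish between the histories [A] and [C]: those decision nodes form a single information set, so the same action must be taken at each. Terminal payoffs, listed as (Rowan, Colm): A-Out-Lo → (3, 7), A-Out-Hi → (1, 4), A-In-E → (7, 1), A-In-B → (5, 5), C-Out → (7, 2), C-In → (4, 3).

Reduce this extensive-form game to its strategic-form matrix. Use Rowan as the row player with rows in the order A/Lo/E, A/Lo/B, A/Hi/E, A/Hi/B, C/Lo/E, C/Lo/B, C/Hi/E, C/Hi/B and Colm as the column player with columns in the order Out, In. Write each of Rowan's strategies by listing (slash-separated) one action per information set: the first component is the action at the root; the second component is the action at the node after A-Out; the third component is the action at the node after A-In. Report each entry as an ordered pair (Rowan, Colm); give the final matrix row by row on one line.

A/Lo/E: (3,7) (7,1) | A/Lo/B: (3,7) (5,5) | A/Hi/E: (1,4) (7,1) | A/Hi/B: (1,4) (5,5) | C/Lo/E: (7,2) (4,3) | C/Lo/B: (7,2) (4,3) | C/Hi/E: (7,2) (4,3) | C/Hi/B: (7,2) (4,3)

            Out       In
A/Lo/E    (3,7)    (7,1)
A/Lo/B    (3,7)    (5,5)
A/Hi/E    (1,4)    (7,1)
A/Hi/B    (1,4)    (5,5)
C/Lo/E    (7,2)    (4,3)
C/Lo/B    (7,2)    (4,3)
C/Hi/E    (7,2)    (4,3)
C/Hi/B    (7,2)    (4,3)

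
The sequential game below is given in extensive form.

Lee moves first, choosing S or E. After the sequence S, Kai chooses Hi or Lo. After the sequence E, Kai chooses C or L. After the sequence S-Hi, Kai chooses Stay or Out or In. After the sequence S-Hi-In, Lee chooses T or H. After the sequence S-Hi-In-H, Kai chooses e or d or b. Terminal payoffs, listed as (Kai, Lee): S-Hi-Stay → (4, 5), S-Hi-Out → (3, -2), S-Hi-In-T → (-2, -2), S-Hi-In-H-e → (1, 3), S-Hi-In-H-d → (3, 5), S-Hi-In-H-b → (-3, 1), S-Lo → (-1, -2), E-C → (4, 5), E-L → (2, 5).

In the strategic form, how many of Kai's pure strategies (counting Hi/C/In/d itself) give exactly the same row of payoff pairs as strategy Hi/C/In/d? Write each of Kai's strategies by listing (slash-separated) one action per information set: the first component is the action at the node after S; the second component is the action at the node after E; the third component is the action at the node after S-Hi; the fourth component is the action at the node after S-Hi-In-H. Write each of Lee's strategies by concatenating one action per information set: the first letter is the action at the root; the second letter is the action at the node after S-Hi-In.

Row for Hi/C/In/d (columns ST, SH, ET, EH): (-2,-2) (3,5) (4,5) (4,5).
Every one of Kai's information sets is on the play path for some reply by Lee when Kai follows Hi/C/In/d.
Changing the action at any of them therefore changes at least one column, so only Hi/C/In/d itself gives this row.

1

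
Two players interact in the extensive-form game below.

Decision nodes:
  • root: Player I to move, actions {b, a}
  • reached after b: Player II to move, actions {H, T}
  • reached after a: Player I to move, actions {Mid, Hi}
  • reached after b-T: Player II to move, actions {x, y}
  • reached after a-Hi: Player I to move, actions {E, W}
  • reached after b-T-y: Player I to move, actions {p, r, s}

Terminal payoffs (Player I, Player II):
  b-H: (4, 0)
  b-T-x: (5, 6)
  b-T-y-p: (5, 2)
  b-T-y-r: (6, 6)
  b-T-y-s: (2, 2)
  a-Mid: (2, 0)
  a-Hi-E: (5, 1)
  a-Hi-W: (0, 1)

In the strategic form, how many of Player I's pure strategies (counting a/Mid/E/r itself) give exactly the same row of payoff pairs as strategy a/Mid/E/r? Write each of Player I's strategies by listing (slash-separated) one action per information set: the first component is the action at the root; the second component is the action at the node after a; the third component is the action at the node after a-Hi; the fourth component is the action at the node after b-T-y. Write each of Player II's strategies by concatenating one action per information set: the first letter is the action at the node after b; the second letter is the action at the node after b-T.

6

Row for a/Mid/E/r (columns Hx, Hy, Tx, Ty): (2,0) (2,0) (2,0) (2,0).
Under a/Mid/E/r, Player I's choice at the node after a-Hi and at the node after b-T-y can never be reached regardless of what Player II does, so varying those choices leaves every outcome unchanged.
Holding the reachable choices fixed and varying the unreachable ones freely already gives 2 × 3 = 6 equivalent strategies.
No other strategy reproduces this row, so those 6 are the full class: a/Mid/E/p, a/Mid/E/r, a/Mid/E/s, a/Mid/W/p, a/Mid/W/r, a/Mid/W/s.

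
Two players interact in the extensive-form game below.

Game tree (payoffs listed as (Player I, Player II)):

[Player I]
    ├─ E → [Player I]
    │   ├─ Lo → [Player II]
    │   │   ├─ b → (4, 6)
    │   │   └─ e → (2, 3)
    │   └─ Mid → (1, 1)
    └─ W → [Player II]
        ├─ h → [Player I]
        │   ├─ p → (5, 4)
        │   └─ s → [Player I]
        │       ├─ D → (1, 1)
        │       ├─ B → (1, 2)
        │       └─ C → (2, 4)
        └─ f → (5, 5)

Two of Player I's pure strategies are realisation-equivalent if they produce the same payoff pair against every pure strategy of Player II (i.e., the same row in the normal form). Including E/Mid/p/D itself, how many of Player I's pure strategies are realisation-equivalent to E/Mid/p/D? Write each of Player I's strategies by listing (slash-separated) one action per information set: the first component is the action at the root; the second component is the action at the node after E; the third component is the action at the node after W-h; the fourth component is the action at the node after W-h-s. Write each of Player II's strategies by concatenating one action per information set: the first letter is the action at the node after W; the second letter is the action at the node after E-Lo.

6

Row for E/Mid/p/D (columns hb, he, fb, fe): (1,1) (1,1) (1,1) (1,1).
Under E/Mid/p/D, Player I's choice at the node after W-h and at the node after W-h-s can never be reached regardless of what Player II does, so varying those choices leaves every outcome unchanged.
Holding the reachable choices fixed and varying the unreachable ones freely already gives 2 × 3 = 6 equivalent strategies.
No other strategy reproduces this row, so those 6 are the full class: E/Mid/p/D, E/Mid/p/B, E/Mid/p/C, E/Mid/s/D, E/Mid/s/B, E/Mid/s/C.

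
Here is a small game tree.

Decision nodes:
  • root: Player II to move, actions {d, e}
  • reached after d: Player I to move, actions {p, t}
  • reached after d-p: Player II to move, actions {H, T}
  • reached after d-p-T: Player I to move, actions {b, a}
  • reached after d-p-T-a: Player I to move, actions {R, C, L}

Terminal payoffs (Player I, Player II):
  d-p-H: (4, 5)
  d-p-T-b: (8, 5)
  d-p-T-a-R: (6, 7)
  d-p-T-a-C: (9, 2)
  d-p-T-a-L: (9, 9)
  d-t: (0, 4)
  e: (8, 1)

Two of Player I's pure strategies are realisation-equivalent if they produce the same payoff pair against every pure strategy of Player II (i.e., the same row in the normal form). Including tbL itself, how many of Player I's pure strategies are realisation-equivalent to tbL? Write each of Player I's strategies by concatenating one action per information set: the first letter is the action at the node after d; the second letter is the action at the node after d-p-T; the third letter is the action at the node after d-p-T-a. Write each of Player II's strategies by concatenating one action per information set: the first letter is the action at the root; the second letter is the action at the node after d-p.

Row for tbL (columns dH, dT, eH, eT): (0,4) (0,4) (8,1) (8,1).
Under tbL, Player I's choice at the node after d-p-T and at the node after d-p-T-a can never be reached regardless of what Player II does, so varying those choices leaves every outcome unchanged.
Holding the reachable choices fixed and varying the unreachable ones freely already gives 2 × 3 = 6 equivalent strategies.
No other strategy reproduces this row, so those 6 are the full class: tbR, tbC, tbL, taR, taC, taL.

6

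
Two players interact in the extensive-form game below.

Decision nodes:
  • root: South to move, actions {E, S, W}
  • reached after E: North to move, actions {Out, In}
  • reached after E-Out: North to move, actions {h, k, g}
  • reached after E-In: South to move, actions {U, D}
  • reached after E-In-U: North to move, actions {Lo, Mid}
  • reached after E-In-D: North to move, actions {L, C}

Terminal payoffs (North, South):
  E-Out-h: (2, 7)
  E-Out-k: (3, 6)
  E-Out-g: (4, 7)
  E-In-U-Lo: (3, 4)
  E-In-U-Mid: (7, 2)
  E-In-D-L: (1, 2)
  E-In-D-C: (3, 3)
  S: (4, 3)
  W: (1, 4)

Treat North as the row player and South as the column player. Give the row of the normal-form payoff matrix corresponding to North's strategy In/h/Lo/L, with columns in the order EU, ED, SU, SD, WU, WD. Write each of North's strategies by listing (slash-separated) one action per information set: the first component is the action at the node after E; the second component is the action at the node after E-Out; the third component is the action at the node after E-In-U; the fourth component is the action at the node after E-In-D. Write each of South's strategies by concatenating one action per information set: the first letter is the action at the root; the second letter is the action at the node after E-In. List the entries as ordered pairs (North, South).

(3,4) (1,2) (4,3) (4,3) (1,4) (1,4)

vs EU: South plays E → North plays In at [E] → South plays U at [E-In] → North plays Lo at [E-In-U] → (3, 4)
vs ED: South plays E → North plays In at [E] → South plays D at [E-In] → North plays L at [E-In-D] → (1, 2)
vs SU: South plays S → (4, 3)
vs SD: South plays S → (4, 3)
vs WU: South plays W → (1, 4)
vs WD: South plays W → (1, 4)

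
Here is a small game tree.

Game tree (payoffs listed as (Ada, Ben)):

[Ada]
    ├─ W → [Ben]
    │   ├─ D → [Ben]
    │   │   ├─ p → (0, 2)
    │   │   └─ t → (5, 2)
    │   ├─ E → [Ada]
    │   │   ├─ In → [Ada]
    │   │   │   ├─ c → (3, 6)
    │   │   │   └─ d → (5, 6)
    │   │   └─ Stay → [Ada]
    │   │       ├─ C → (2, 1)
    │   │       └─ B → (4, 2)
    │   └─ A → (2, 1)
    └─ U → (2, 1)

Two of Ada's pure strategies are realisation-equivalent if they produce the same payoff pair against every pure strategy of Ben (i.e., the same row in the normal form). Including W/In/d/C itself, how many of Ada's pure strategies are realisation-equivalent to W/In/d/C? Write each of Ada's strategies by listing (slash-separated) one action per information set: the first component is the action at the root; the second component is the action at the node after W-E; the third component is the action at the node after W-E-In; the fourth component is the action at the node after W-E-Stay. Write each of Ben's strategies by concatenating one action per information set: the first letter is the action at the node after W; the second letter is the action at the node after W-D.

Row for W/In/d/C (columns Dp, Dt, Ep, Et, Ap, At): (0,2) (5,2) (5,6) (5,6) (2,1) (2,1).
Under W/In/d/C, Ada's choice at the node after W-E-Stay can never be reached regardless of what Ben does, so varying those choices leaves every outcome unchanged.
Holding the reachable choices fixed and varying the unreachable one freely already gives 2 equivalent strategies.
No other strategy reproduces this row, so those 2 are the full class: W/In/d/C, W/In/d/B.

2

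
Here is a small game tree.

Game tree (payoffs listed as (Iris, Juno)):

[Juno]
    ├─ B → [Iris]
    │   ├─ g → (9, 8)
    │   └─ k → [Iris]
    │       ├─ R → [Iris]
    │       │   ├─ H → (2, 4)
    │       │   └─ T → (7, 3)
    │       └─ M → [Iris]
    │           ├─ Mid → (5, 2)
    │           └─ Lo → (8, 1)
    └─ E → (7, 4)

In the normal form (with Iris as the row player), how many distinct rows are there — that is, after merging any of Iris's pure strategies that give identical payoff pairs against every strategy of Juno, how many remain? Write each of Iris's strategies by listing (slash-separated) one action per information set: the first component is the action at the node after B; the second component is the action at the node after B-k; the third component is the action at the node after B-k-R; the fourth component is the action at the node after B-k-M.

5

Iris has 16 pure strategies: g/R/H/Mid, g/R/H/Lo, g/R/T/Mid, g/R/T/Lo, g/M/H/Mid, g/M/H/Lo, g/M/T/Mid, g/M/T/Lo, k/R/H/Mid, k/R/H/Lo, k/R/T/Mid, k/R/T/Lo, k/M/H/Mid, k/M/H/Lo, k/M/T/Mid, k/M/T/Lo. Columns: B, E.
{g/R/H/Mid, g/R/H/Lo, g/R/T/Mid, g/R/T/Lo, g/M/H/Mid, g/M/H/Lo, g/M/T/Mid, g/M/T/Lo} → row (9,8) (7,4)
{k/R/H/Mid, k/R/H/Lo} → row (2,4) (7,4)
{k/R/T/Mid, k/R/T/Lo} → row (7,3) (7,4)
{k/M/H/Mid, k/M/T/Mid} → row (5,2) (7,4)
{k/M/H/Lo, k/M/T/Lo} → row (8,1) (7,4)
That's 5 distinct rows out of 16 strategies.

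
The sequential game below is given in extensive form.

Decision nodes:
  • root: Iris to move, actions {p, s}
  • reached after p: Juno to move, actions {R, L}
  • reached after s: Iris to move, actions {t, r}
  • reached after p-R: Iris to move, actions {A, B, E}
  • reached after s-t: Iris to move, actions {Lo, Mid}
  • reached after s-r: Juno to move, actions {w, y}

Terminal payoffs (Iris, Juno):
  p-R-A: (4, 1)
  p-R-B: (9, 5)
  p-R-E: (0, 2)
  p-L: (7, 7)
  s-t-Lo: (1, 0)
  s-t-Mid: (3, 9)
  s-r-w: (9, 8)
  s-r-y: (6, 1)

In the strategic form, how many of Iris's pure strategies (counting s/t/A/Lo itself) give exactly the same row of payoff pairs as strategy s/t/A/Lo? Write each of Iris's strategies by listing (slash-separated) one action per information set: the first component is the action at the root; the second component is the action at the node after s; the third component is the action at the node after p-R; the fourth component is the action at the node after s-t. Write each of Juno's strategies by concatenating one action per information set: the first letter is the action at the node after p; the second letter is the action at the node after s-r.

3

Row for s/t/A/Lo (columns Rw, Ry, Lw, Ly): (1,0) (1,0) (1,0) (1,0).
Under s/t/A/Lo, Iris's choice at the node after p-R can never be reached regardless of what Juno does, so varying those choices leaves every outcome unchanged.
Holding the reachable choices fixed and varying the unreachable one freely already gives 3 equivalent strategies.
No other strategy reproduces this row, so those 3 are the full class: s/t/A/Lo, s/t/B/Lo, s/t/E/Lo.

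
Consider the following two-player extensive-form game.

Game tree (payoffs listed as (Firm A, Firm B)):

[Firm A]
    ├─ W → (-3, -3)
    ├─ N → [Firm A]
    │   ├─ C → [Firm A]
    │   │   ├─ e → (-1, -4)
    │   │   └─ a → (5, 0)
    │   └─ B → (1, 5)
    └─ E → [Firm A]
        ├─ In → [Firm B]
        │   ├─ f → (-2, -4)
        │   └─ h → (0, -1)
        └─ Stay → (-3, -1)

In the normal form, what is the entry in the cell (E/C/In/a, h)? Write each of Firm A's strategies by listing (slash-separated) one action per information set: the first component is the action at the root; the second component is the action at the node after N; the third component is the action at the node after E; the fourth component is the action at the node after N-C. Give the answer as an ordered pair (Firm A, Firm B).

Trace the play path from the root:
  Firm A plays E
  Firm A plays In at [E]
  Firm B plays h at [E-In]
→ terminal payoff (0, -1).
(Firm A's choice at the node after N is never reached on this path, so it doesn't affect the outcome.)

(0, -1)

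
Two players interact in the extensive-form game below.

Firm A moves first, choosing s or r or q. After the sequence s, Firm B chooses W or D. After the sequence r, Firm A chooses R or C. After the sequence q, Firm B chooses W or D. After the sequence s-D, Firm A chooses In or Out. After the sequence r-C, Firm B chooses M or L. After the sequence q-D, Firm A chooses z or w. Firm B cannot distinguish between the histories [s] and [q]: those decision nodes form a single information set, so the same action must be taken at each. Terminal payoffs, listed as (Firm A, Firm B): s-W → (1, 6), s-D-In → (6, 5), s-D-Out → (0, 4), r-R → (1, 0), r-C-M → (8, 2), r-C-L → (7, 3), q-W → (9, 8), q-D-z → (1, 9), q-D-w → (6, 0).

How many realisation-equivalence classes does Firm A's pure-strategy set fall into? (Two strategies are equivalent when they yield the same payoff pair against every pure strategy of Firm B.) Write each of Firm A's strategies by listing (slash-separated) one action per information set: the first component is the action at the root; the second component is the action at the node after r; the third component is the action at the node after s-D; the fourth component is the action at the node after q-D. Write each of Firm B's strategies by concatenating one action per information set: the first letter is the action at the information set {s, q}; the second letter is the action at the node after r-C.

Firm A has 24 pure strategies: s/R/In/z, s/R/In/w, s/R/Out/z, s/R/Out/w, s/C/In/z, s/C/In/w, s/C/Out/z, s/C/Out/w, r/R/In/z, r/R/In/w, r/R/Out/z, r/R/Out/w, r/C/In/z, r/C/In/w, r/C/Out/z, r/C/Out/w, q/R/In/z, q/R/In/w, q/R/Out/z, q/R/Out/w, q/C/In/z, q/C/In/w, q/C/Out/z, q/C/Out/w. Columns: WM, WL, DM, DL.
{s/R/In/z, s/R/In/w, s/C/In/z, s/C/In/w} → row (1,6) (1,6) (6,5) (6,5)
{s/R/Out/z, s/R/Out/w, s/C/Out/z, s/C/Out/w} → row (1,6) (1,6) (0,4) (0,4)
{r/R/In/z, r/R/In/w, r/R/Out/z, r/R/Out/w} → row (1,0) (1,0) (1,0) (1,0)
{r/C/In/z, r/C/In/w, r/C/Out/z, r/C/Out/w} → row (8,2) (7,3) (8,2) (7,3)
{q/R/In/z, q/R/Out/z, q/C/In/z, q/C/Out/z} → row (9,8) (9,8) (1,9) (1,9)
{q/R/In/w, q/R/Out/w, q/C/In/w, q/C/Out/w} → row (9,8) (9,8) (6,0) (6,0)
That's 6 distinct rows out of 24 strategies.

6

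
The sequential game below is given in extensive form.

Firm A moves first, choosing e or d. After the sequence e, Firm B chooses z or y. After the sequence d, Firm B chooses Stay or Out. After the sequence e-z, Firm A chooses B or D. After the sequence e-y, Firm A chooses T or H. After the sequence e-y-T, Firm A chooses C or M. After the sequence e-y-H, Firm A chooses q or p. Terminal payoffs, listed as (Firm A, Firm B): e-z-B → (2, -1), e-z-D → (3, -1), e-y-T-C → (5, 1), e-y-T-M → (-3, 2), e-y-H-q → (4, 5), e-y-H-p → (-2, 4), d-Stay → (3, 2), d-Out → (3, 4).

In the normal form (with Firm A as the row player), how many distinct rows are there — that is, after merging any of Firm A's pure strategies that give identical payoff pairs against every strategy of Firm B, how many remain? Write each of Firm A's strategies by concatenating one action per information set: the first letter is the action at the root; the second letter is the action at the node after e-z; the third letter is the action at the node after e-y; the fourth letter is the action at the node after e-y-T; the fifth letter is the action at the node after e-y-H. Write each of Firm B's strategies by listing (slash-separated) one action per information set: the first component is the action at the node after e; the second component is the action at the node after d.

Firm A has 32 pure strategies: eBTCq, eBTCp, eBTMq, eBTMp, eBHCq, eBHCp, eBHMq, eBHMp, eDTCq, eDTCp, eDTMq, eDTMp, eDHCq, eDHCp, eDHMq, eDHMp, dBTCq, dBTCp, dBTMq, dBTMp, dBHCq, dBHCp, dBHMq, dBHMp, dDTCq, dDTCp, dDTMq, dDTMp, dDHCq, dDHCp, dDHMq, dDHMp. Columns: z/Stay, z/Out, y/Stay, y/Out.
{eBTCq, eBTCp} → row (2,-1) (2,-1) (5,1) (5,1)
{eBTMq, eBTMp} → row (2,-1) (2,-1) (-3,2) (-3,2)
{eBHCq, eBHMq} → row (2,-1) (2,-1) (4,5) (4,5)
{eBHCp, eBHMp} → row (2,-1) (2,-1) (-2,4) (-2,4)
{eDTCq, eDTCp} → row (3,-1) (3,-1) (5,1) (5,1)
{eDTMq, eDTMp} → row (3,-1) (3,-1) (-3,2) (-3,2)
{eDHCq, eDHMq} → row (3,-1) (3,-1) (4,5) (4,5)
{eDHCp, eDHMp} → row (3,-1) (3,-1) (-2,4) (-2,4)
{dBTCq, dBTCp, dBTMq, dBTMp, dBHCq, dBHCp, dBHMq, dBHMp, dDTCq, dDTCp, dDTMq, dDTMp, dDHCq, dDHCp, dDHMq, dDHMp} → row (3,2) (3,4) (3,2) (3,4)
That's 9 distinct rows out of 32 strategies.

9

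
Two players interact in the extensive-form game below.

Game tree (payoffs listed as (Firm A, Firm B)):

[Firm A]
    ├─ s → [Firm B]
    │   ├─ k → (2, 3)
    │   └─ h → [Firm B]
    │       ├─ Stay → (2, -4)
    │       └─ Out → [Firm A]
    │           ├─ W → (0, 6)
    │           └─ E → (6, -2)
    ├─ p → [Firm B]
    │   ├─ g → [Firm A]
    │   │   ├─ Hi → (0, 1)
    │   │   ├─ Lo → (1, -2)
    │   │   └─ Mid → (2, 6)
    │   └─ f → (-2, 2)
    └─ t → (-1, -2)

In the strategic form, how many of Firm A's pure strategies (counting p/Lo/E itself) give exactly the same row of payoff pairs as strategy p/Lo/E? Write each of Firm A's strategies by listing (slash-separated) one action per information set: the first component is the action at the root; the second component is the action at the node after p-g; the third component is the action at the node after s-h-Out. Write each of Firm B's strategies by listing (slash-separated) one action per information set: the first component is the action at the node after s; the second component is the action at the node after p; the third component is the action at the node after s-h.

2

Row for p/Lo/E (columns k/g/Stay, k/g/Out, k/f/Stay, k/f/Out, h/g/Stay, h/g/Out, h/f/Stay, h/f/Out): (1,-2) (1,-2) (-2,2) (-2,2) (1,-2) (1,-2) (-2,2) (-2,2).
Under p/Lo/E, Firm A's choice at the node after s-h-Out can never be reached regardless of what Firm B does, so varying those choices leaves every outcome unchanged.
Holding the reachable choices fixed and varying the unreachable one freely already gives 2 equivalent strategies.
No other strategy reproduces this row, so those 2 are the full class: p/Lo/W, p/Lo/E.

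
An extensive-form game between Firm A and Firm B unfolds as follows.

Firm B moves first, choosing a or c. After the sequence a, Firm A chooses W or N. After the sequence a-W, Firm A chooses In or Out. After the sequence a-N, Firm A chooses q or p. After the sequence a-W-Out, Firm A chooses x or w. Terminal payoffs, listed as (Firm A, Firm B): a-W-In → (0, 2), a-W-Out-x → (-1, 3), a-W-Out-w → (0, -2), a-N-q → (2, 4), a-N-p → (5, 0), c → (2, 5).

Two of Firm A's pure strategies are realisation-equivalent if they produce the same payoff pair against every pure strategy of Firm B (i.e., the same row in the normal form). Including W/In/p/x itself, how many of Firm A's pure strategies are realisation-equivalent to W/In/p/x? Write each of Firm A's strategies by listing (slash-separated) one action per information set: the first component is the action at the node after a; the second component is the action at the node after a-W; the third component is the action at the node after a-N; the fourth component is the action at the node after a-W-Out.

4

Row for W/In/p/x (columns a, c): (0,2) (2,5).
Under W/In/p/x, Firm A's choice at the node after a-N and at the node after a-W-Out can never be reached regardless of what Firm B does, so varying those choices leaves every outcome unchanged.
Holding the reachable choices fixed and varying the unreachable ones freely already gives 2 × 2 = 4 equivalent strategies.
No other strategy reproduces this row, so those 4 are the full class: W/In/q/x, W/In/q/w, W/In/p/x, W/In/p/w.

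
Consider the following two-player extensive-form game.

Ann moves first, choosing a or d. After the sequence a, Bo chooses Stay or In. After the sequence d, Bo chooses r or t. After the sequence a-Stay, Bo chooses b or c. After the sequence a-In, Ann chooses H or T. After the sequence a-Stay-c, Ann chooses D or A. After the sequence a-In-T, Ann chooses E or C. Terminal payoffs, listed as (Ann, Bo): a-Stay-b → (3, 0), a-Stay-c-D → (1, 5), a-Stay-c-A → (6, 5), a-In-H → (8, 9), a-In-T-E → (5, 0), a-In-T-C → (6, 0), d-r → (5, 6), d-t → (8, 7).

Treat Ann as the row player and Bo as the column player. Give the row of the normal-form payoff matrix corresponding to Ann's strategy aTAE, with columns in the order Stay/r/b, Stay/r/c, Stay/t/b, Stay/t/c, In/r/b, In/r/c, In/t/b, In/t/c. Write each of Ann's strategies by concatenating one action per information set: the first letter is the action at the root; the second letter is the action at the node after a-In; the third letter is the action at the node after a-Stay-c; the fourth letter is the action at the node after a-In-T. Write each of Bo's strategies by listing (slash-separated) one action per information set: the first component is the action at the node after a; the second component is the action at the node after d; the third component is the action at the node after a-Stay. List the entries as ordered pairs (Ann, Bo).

(3,0) (6,5) (3,0) (6,5) (5,0) (5,0) (5,0) (5,0)

vs Stay/r/b: Ann plays a → Bo plays Stay at [a] → Bo plays b at [a-Stay] → (3, 0)
vs Stay/r/c: Ann plays a → Bo plays Stay at [a] → Bo plays c at [a-Stay] → Ann plays A at [a-Stay-c] → (6, 5)
vs Stay/t/b: Ann plays a → Bo plays Stay at [a] → Bo plays b at [a-Stay] → (3, 0)
vs Stay/t/c: Ann plays a → Bo plays Stay at [a] → Bo plays c at [a-Stay] → Ann plays A at [a-Stay-c] → (6, 5)
vs In/r/b: Ann plays a → Bo plays In at [a] → Ann plays T at [a-In] → Ann plays E at [a-In-T] → (5, 0)
vs In/r/c: Ann plays a → Bo plays In at [a] → Ann plays T at [a-In] → Ann plays E at [a-In-T] → (5, 0)
vs In/t/b: Ann plays a → Bo plays In at [a] → Ann plays T at [a-In] → Ann plays E at [a-In-T] → (5, 0)
vs In/t/c: Ann plays a → Bo plays In at [a] → Ann plays T at [a-In] → Ann plays E at [a-In-T] → (5, 0)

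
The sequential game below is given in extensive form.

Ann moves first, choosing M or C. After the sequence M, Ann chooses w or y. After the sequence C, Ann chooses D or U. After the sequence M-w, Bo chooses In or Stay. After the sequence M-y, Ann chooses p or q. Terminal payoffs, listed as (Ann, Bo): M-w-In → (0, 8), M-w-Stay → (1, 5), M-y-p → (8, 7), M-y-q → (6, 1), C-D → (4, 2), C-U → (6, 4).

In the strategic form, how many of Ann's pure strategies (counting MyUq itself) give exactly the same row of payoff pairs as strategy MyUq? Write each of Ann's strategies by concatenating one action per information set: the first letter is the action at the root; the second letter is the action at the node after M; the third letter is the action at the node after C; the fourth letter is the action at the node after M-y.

Row for MyUq (columns In, Stay): (6,1) (6,1).
Under MyUq, Ann's choice at the node after C can never be reached regardless of what Bo does, so varying those choices leaves every outcome unchanged.
Holding the reachable choices fixed and varying the unreachable one freely already gives 2 equivalent strategies.
No other strategy reproduces this row, so those 2 are the full class: MyDq, MyUq.

2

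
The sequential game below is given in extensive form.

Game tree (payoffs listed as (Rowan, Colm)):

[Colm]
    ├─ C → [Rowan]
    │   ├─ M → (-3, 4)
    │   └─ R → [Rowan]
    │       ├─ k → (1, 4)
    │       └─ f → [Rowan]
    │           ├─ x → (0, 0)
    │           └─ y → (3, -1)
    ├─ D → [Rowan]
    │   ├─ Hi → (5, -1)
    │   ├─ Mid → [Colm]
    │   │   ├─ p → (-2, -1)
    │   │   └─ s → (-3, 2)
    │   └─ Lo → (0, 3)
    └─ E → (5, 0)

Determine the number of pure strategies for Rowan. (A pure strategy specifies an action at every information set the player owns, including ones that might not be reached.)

Rowan owns the node after C with actions {M, R} — two choices.
Rowan owns the node after D with actions {Hi, Mid, Lo} — three choices.
Rowan owns the node after C-R with actions {k, f} — two choices.
Rowan owns the node after C-R-f with actions {x, y} — two choices.
A pure strategy fixes one action at each information set independently, so the count is the product 2 × 3 × 2 × 2 = 24.
(For reference, Colm has 6 pure strategies, giving a 24×6 normal-form matrix.)

24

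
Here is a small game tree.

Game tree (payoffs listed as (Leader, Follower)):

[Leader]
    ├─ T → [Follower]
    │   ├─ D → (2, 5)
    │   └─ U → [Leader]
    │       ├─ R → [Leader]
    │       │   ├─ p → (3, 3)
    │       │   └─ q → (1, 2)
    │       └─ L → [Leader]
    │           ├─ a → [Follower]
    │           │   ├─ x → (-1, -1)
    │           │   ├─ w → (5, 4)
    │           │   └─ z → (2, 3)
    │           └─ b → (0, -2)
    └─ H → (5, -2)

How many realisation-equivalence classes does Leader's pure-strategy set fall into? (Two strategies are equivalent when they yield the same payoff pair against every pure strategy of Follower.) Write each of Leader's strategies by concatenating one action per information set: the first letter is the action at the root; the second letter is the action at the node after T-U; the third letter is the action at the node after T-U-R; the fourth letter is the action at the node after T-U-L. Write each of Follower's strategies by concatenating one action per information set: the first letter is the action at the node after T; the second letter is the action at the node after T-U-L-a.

Leader has 16 pure strategies: TRpa, TRpb, TRqa, TRqb, TLpa, TLpb, TLqa, TLqb, HRpa, HRpb, HRqa, HRqb, HLpa, HLpb, HLqa, HLqb. Columns: Dx, Dw, Dz, Ux, Uw, Uz.
{TRpa, TRpb} → row (2,5) (2,5) (2,5) (3,3) (3,3) (3,3)
{TRqa, TRqb} → row (2,5) (2,5) (2,5) (1,2) (1,2) (1,2)
{TLpa, TLqa} → row (2,5) (2,5) (2,5) (-1,-1) (5,4) (2,3)
{TLpb, TLqb} → row (2,5) (2,5) (2,5) (0,-2) (0,-2) (0,-2)
{HRpa, HRpb, HRqa, HRqb, HLpa, HLpb, HLqa, HLqb} → row (5,-2) (5,-2) (5,-2) (5,-2) (5,-2) (5,-2)
That's 5 distinct rows out of 16 strategies.

5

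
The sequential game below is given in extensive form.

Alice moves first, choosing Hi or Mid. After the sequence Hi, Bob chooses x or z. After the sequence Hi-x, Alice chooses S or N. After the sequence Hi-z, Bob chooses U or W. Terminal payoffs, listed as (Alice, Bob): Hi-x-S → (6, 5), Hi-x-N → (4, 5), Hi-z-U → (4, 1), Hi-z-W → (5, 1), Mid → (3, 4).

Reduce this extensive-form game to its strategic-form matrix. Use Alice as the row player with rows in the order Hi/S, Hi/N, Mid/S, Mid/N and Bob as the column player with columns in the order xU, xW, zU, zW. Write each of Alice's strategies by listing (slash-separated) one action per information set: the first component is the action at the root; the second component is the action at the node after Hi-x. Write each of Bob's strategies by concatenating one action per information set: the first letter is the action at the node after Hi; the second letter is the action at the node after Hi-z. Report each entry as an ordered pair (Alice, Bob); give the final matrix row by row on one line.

            xU       xW       zU       zW
 Hi/S    (6,5)    (6,5)    (4,1)    (5,1)
 Hi/N    (4,5)    (4,5)    (4,1)    (5,1)
Mid/S    (3,4)    (3,4)    (3,4)    (3,4)
Mid/N    (3,4)    (3,4)    (3,4)    (3,4)

Hi/S: (6,5) (6,5) (4,1) (5,1) | Hi/N: (4,5) (4,5) (4,1) (5,1) | Mid/S: (3,4) (3,4) (3,4) (3,4) | Mid/N: (3,4) (3,4) (3,4) (3,4)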